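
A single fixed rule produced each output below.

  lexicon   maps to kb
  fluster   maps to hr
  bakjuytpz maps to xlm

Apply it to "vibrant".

What's happening: keep one character in every 3, starting at position 3 (positions 3rd, 6th, 9th, ...), then shift every letter 13 places forward in the alphabet (wrapping around) — i.e. ROT13.
So "vibrant" becomes "oa".

oa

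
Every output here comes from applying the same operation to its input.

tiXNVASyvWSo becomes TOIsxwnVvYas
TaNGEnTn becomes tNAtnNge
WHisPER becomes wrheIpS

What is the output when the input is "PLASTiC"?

The rule is to flip the case of every letter, then take characters alternately from the front and the back (1st, last, 2nd, 2nd-last, ...).
So "PLASTiC" becomes "pclIats".

pclIats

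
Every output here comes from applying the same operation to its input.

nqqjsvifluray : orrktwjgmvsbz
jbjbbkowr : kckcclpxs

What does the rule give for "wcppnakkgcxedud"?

xdqqobllhdyfeve

The pattern: shift every letter 1 place forward in the alphabet (wrapping around).
Applying that to "wcppnakkgcxedud" gives "xdqqobllhdyfeve".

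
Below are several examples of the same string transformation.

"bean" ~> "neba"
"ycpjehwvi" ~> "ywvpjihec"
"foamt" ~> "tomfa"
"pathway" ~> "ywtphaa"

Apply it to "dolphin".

ponlihd

Rule — sort the characters into reverse alphabetical order.
"dolphin" → "ponlihd".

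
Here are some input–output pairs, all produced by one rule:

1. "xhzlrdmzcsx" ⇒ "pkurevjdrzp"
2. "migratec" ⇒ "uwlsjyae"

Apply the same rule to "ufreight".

Each output is the input with this applied: shift every letter 8 places backward in the alphabet (wrapping around), then reverse the string.
Working it through for "ufreight": intermediate "mxjwayzl", final "lzyawjxm".

lzyawjxm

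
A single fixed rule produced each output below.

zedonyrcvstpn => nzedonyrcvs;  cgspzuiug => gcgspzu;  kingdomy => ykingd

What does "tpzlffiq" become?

qtpzlf

Each output is the input with this applied: move the last character to the front, then delete the last 2 characters.
On "tpzlffiq": the first step gives "qtpzlffi", and the second then gives "qtpzlf".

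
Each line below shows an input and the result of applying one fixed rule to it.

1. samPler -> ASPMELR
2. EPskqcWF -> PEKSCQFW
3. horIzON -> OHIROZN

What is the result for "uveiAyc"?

VUIEYAC

The pattern: swap each adjacent pair of characters (1↔2, 3↔4, ...), then convert every letter to uppercase.
Applying both steps to "uveiAyc": "vuieyAc", then "VUIEYAC".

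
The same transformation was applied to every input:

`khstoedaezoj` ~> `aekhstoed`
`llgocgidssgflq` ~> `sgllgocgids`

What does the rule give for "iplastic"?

asipl

Each output is the input with this applied: delete the last 3 characters, then move the last 2 characters to the front (rotate right by 2).
For "iplastic", step one produces "iplas"; step two turns that into "asipl".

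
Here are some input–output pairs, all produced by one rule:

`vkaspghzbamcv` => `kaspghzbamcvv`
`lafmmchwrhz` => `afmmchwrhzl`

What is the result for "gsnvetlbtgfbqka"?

snvetlbtgfbqkag

The pattern: move the first character to the end.
On "gsnvetlbtgfbqka" that produces "snvetlbtgfbqkag".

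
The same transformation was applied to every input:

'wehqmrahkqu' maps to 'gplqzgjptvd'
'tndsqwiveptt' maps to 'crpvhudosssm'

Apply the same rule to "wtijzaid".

hiyzhcvs

The pattern: shift every letter 1 place backward in the alphabet (wrapping around), then move the first 2 characters to the end (rotate left by 2).
Working it through for "wtijzaid": intermediate "vshiyzhc", final "hiyzhcvs".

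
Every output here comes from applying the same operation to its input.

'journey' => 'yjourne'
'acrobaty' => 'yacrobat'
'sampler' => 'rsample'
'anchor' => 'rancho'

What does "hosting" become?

The rule is to move the last character to the front.
"hosting" → "ghostin".

ghostin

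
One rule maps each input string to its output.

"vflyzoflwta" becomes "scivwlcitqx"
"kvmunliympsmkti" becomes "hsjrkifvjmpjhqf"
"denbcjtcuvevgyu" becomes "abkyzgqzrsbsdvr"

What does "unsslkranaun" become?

The rule is to shift every letter 3 places backward in the alphabet (wrapping around).
On "unsslkranaun" that produces "rkppihoxkxrk".

rkppihoxkxrk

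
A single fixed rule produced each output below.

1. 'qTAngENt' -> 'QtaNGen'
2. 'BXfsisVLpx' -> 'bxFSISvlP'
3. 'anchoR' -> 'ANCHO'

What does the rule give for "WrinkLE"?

The rule is to flip the case of every letter, then delete the last character.
Applying both steps to "WrinkLE": "wRINKle", then "wRINKl".

wRINKl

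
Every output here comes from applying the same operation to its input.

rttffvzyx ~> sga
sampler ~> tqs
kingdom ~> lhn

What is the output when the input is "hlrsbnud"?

itv

In each case the input is transformed by: keep one character in every 3, starting at position 1 (positions 1st, 4th, 7th, ...), then shift every letter 1 place forward in the alphabet (wrapping around).
For "hlrsbnud", step one produces "hsu"; step two turns that into "itv".
(Check on "rttffvzyx": → "rfz" → "sga" ✓)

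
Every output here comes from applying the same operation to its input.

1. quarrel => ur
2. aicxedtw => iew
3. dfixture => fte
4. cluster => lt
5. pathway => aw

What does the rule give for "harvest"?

Rule — keep one character in every 3, starting at position 2 (positions 2nd, 5th, 8th, ...).
Doing the same to "harvest": "ae".

ae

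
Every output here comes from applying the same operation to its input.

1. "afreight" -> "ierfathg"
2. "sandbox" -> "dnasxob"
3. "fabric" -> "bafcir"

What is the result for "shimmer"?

mihsrem

The rule is to reverse the string, then move the first 3 characters to the end (rotate left by 3).
Applying both steps to "shimmer": "remmihs", then "mihsrem".
(Check on "sandbox": → "xobdnas" → "dnasxob" ✓)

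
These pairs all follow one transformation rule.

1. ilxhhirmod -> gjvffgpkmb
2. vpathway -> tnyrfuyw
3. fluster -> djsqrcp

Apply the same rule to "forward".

dmpuypb

Rule — shift every letter 2 places backward in the alphabet (wrapping around).
"forward" → "dmpuypb".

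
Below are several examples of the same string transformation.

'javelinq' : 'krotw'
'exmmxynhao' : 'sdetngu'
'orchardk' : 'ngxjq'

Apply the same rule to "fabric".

xoi

In each case the input is transformed by: delete the first 3 characters, then shift every letter 6 places forward in the alphabet (wrapping around).
Working it through for "fabric": intermediate "ric", final "xoi".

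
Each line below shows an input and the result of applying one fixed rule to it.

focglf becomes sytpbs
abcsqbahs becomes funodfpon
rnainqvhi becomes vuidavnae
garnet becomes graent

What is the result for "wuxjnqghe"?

rutdawkhj

Rule — shift every letter 13 places forward in the alphabet (wrapping around) — i.e. ROT13, then reverse the string.
Applying both steps to "wuxjnqghe": "jhkwadtur", then "rutdawkhj".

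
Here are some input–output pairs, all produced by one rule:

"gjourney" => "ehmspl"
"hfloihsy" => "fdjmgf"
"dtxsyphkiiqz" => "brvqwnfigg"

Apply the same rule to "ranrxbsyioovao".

The transformation: shift every letter 2 places backward in the alphabet (wrapping around), then delete the last 2 characters.
Working it through for "ranrxbsyioovao": intermediate "pylpvzqwgmmtym", final "pylpvzqwgmmt".
(Check on "dtxsyphkiiqz": → "brvqwnfiggox" → "brvqwnfigg" ✓)

pylpvzqwgmmt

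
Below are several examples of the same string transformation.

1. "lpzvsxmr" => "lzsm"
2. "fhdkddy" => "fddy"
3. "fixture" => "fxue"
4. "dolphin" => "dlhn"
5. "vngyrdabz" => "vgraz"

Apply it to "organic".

ognc

The transformation: keep every other character starting from the first (positions 1st, 3rd, 5th, ...).
"organic" → "ognc".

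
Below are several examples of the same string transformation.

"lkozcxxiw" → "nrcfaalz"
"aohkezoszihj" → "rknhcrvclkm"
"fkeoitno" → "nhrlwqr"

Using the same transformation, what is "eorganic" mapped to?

Looking at the pairs, the operation is to delete the first character, then shift every letter 3 places forward in the alphabet (wrapping around).
"eorganic" → "rujdqlf".

rujdqlf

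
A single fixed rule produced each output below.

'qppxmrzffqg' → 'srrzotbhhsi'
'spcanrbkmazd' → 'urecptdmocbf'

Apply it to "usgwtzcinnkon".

wuiyvbekppmqp

What's happening: shift every letter 2 places forward in the alphabet (wrapping around).
Applying that to "usgwtzcinnkon" gives "wuiyvbekppmqp".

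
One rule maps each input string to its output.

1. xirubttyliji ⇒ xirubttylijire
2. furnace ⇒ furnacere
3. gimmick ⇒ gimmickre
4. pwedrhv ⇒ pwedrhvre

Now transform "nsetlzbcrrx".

The rule is to append "re".
On "nsetlzbcrrx" that produces "nsetlzbcrrxre".

nsetlzbcrrxre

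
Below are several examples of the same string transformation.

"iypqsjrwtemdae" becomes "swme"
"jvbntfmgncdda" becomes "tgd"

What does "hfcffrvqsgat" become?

The rule is to delete the first 2 characters, then keep one character in every 3, starting at position 3 (positions 3rd, 6th, 9th, ...).
Working it through for "hfcffrvqsgat": intermediate "cffrvqsgat", final "fqa".

fqa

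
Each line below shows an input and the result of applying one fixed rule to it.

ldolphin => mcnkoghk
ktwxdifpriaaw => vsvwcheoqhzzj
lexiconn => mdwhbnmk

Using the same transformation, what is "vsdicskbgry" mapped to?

Rule — shift every letter 1 place backward in the alphabet (wrapping around), then swap the first and last characters.
Working it through for "vsdicskbgry": intermediate "urchbrjafqx", final "xrchbrjafqu".

xrchbrjafqu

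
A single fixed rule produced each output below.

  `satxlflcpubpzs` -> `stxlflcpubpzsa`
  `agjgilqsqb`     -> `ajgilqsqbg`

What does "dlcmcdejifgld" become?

In each case the input is transformed by: move the first character to the end, then swap the first and last characters.
For "dlcmcdejifgld" the result is "dcmcdejifgldl".

dcmcdejifgldl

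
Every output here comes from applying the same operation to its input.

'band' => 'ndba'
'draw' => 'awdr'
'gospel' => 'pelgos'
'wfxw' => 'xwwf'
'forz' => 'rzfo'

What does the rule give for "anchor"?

What's happening: swap the front and back halves of the string.
"anchor" → "horanc".

horanc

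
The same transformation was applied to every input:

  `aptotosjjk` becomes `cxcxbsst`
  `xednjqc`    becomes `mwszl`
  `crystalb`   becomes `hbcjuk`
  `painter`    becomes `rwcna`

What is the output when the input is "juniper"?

wryna

Rule — shift every letter 9 places forward in the alphabet (wrapping around), then delete the first 2 characters.
Starting from "juniper": after the first operation, "sdwryna"; after the second, "wryna".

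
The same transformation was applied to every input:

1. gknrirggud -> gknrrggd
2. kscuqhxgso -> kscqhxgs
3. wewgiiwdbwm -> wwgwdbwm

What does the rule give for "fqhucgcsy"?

fqhcgcsy

Looking at the pairs, the operation is to remove every vowel.
For "fqhucgcsy" the result is "fqhcgcsy".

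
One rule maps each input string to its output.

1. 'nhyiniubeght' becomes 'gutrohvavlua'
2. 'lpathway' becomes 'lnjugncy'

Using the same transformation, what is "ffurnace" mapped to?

rpnaehss

Rule — shift every letter 13 places forward in the alphabet (wrapping around) — i.e. ROT13, then reverse the string.
Applying both steps to "ffurnace": "ssheanpr", then "rpnaehss".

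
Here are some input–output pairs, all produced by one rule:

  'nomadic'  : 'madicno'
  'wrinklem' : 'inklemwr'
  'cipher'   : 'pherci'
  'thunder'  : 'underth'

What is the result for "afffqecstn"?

What's happening: move the first 2 characters to the end (rotate left by 2).
On "afffqecstn" that produces "ffqecstnaf".

ffqecstnaf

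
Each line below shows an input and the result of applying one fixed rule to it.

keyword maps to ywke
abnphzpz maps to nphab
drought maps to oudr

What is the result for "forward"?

rwfo

Rule — delete the last 3 characters, then move the first 2 characters to the end (rotate left by 2).
On "forward": the first step gives "forw", and the second then gives "rwfo".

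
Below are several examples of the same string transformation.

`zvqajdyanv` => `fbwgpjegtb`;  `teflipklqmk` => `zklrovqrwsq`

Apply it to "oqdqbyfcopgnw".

In each case the input is transformed by: shift every letter 6 places forward in the alphabet (wrapping around).
"oqdqbyfcopgnw" → "uwjwheliuvmtc".

uwjwheliuvmtc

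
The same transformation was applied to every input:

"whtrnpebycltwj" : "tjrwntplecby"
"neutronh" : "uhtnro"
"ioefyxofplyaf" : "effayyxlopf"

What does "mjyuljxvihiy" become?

The rule is to delete the first 2 characters, then take characters alternately from the front and the back (1st, last, 2nd, 2nd-last, ...).
"mjyuljxvihiy" → "yyuilhjixv".

yyuilhjixv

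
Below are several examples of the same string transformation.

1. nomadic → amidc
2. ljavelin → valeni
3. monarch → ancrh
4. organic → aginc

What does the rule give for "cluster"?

The rule is to delete the first 2 characters, then swap each adjacent pair of characters (1↔2, 3↔4, ...).
Working it through for "cluster": intermediate "uster", final "suetr".

suetr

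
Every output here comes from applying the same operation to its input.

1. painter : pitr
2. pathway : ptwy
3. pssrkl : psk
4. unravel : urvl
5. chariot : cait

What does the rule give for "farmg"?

frg

Rule — keep every other character starting from the first (positions 1st, 3rd, 5th, ...).
Applying that to "farmg" gives "frg".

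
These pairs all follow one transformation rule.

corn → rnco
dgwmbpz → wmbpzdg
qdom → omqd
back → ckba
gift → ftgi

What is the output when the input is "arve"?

vear

Each output is the input with this applied: move the first 2 characters to the end (rotate left by 2).
Applying that to "arve" gives "vear".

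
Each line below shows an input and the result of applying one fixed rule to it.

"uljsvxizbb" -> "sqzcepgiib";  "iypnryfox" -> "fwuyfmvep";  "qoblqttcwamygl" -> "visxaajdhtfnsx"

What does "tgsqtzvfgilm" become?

nzxagcmnpsta

Each output is the input with this applied: shift every letter 7 places forward in the alphabet (wrapping around), then move the first character to the end.
"tgsqtzvfgilm" → "anzxagcmnpst" → "nzxagcmnpsta".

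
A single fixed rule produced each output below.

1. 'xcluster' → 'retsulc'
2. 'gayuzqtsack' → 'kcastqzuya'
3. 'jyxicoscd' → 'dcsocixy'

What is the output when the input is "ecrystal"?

latsyrc

The pattern: reverse the string, then delete the last character.
Starting from "ecrystal": after the first operation, "latsyrce"; after the second, "latsyrc".
(Check on "xcluster": → "retsulcx" → "retsulc" ✓)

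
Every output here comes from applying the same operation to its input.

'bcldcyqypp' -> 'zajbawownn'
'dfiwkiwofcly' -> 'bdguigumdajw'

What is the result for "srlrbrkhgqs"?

Looking at the pairs, the operation is to shift every letter 2 places backward in the alphabet (wrapping around).
Applying that to "srlrbrkhgqs" gives "qpjpzpifeoq".

qpjpzpifeoq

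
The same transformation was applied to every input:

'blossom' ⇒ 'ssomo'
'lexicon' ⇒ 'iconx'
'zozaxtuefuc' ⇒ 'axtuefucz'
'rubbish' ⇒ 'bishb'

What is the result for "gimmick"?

Rule — delete the first 2 characters, then move the first character to the end.
Applying both steps to "gimmick": "mmick", then "mickm".

mickm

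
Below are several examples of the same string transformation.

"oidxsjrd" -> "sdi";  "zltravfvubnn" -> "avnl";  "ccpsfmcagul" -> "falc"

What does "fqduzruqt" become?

zqq

The transformation: keep one character in every 3, starting at position 2 (positions 2nd, 5th, 8th, ...), then move the first character to the end.
On "fqduzruqt": the first step gives "qzq", and the second then gives "zqq".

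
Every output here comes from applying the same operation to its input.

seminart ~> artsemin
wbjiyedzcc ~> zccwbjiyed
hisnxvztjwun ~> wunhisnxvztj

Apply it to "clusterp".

The rule is to move the last 3 characters to the front (rotate right by 3).
On "clusterp" that produces "erpclust".

erpclust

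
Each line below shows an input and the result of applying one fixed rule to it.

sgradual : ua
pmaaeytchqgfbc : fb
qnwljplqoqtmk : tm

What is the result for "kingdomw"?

What's happening: move the last character to the front, then keep only the last 2 characters.
Working it through for "kingdomw": intermediate "wkingdom", final "om".

om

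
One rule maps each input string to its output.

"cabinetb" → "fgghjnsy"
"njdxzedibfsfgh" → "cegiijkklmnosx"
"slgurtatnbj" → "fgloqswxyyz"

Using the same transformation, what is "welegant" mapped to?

In each case the input is transformed by: shift every letter 5 places forward in the alphabet (wrapping around), then sort the characters into alphabetical order.
"welegant" → "bjqjlfsy" → "bfjjlqsy".
(Check on "njdxzedibfsfgh": → "soicejingkxklm" → "cegiijkklmnosx" ✓)

bfjjlqsy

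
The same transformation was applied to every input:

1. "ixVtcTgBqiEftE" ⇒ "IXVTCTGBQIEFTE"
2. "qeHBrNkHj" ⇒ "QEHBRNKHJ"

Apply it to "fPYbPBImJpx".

The transformation: convert every letter to uppercase.
Doing the same to "fPYbPBImJpx": "FPYBPBIMJPX".

FPYBPBIMJPX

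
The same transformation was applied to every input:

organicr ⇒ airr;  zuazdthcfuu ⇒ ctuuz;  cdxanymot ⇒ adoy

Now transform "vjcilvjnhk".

Each output is the input with this applied: keep every other character starting from the second (positions 2nd, 4th, 6th, ...), then sort the characters into alphabetical order.
Starting from "vjcilvjnhk": after the first operation, "jivnk"; after the second, "ijknv".

ijknv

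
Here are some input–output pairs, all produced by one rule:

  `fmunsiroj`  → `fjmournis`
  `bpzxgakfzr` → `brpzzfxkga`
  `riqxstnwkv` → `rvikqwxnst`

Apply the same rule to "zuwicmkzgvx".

zxuvwgizckm

Each output is the input with this applied: take characters alternately from the front and the back (1st, last, 2nd, 2nd-last, ...).
"zuwicmkzgvx" → "zxuvwgizckm".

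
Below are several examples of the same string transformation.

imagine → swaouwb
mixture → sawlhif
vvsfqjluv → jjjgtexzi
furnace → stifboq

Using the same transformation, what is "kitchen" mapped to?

bywhqvs

Looking at the pairs, the operation is to shift every letter 12 places backward in the alphabet (wrapping around), then move the last character to the front.
Applying both steps to "kitchen": "ywhqvsb", then "bywhqvs".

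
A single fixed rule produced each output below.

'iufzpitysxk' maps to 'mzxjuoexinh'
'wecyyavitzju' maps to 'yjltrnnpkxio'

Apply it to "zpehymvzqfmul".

In each case the input is transformed by: shift every letter 11 places backward in the alphabet (wrapping around), then move the last 2 characters to the front (rotate right by 2).
Starting from "zpehymvzqfmul": after the first operation, "oetwnbkofubja"; after the second, "jaoetwnbkofub".

jaoetwnbkofub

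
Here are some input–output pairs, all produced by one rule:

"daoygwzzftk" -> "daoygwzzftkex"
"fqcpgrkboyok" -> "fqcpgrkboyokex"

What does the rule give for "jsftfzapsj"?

In each case the input is transformed by: append "ex".
On "jsftfzapsj" that produces "jsftfzapsjex".

jsftfzapsjex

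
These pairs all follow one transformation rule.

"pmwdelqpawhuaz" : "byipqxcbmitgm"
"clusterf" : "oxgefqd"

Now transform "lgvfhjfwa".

Each output is the input with this applied: delete the last character, then shift every letter 12 places forward in the alphabet (wrapping around).
For "lgvfhjfwa", step one produces "lgvfhjfw"; step two turns that into "xshrtvri".

xshrtvri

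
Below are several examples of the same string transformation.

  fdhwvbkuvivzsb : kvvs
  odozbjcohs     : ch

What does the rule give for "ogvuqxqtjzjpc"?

qjjc

Looking at the pairs, the operation is to keep every other character starting from the first (positions 1st, 3rd, 5th, ...), then delete the first 3 characters.
Working it through for "ogvuqxqtjzjpc": intermediate "ovqqjjc", final "qjjc".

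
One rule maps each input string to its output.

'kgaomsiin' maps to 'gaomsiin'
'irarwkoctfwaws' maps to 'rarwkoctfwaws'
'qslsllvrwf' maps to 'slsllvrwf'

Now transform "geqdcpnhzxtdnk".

eqdcpnhzxtdnk

Each output is the input with this applied: delete the first character.
For "geqdcpnhzxtdnk" the result is "eqdcpnhzxtdnk".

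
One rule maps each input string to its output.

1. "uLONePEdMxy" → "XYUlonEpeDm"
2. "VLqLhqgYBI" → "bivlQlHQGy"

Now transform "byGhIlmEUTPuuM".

The transformation: move the last 2 characters to the front (rotate right by 2), then flip the case of every letter.
On "byGhIlmEUTPuuM": the first step gives "uMbyGhIlmEUTPu", and the second then gives "UmBYgHiLMeutpU".
(Check on "uLONePEdMxy": → "xyuLONePEdM" → "XYUlonEpeDm" ✓)

UmBYgHiLMeutpU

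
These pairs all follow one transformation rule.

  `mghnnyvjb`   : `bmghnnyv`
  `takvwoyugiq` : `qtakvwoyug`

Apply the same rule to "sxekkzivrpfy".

Looking at the pairs, the operation is to move the last 2 characters to the front (rotate right by 2), then delete the first character.
For "sxekkzivrpfy", step one produces "fysxekkzivrp"; step two turns that into "ysxekkzivrp".

ysxekkzivrp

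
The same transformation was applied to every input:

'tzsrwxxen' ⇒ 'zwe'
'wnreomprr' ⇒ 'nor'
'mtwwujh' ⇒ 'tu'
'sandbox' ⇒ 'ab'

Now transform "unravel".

The pattern: keep one character in every 3, starting at position 2 (positions 2nd, 5th, 8th, ...).
Doing the same to "unravel": "nv".

nv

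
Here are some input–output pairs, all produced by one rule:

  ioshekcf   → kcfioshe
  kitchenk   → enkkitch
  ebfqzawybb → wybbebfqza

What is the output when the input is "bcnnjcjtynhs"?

In each case the input is transformed by: move the first character to the end, then swap the front and back halves of the string.
For "bcnnjcjtynhs", step one produces "cnnjcjtynhsb"; step two turns that into "tynhsbcnnjcj".
(Check on "ioshekcf": → "oshekcfi" → "kcfioshe" ✓)

tynhsbcnnjcj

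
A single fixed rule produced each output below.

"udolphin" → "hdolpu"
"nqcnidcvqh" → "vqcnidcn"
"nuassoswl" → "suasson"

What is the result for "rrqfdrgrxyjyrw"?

The transformation: delete the last 2 characters, then swap the first and last characters.
"rrqfdrgrxyjyrw" → "yrqfdrgrxyjr".
(Check on "nqcnidcvqh": → "nqcnidcv" → "vqcnidcn" ✓)

yrqfdrgrxyjr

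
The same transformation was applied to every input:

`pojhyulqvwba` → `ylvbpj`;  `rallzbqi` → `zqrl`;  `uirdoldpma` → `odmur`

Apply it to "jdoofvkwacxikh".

fkaxkjo

In each case the input is transformed by: move the first 3 characters to the end (rotate left by 3), then keep every other character starting from the second (positions 2nd, 4th, 6th, ...).
For "jdoofvkwacxikh" the result is "fkaxkjo".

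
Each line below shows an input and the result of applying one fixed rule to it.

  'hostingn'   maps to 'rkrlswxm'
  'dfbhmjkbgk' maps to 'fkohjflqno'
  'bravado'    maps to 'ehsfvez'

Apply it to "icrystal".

xepmgvcw

Looking at the pairs, the operation is to move the last 3 characters to the front (rotate right by 3), then shift every letter 4 places forward in the alphabet (wrapping around).
Applying both steps to "icrystal": "talicrys", then "xepmgvcw".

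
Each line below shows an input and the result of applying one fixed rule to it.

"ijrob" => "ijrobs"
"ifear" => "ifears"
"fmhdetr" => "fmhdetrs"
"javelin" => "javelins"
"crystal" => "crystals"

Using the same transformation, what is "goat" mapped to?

goats

Rule — append "s".
On "goat" that produces "goats".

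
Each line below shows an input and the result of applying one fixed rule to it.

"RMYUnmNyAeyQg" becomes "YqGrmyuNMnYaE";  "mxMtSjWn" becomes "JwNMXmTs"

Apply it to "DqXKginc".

The pattern: flip the case of every letter, then move the last 3 characters to the front (rotate right by 3).
"DqXKginc" → "INCdQxkG".

INCdQxkG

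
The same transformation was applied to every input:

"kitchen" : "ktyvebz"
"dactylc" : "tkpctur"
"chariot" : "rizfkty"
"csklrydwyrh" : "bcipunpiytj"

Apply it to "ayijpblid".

zagsczurp

Rule — shift every letter 9 places backward in the alphabet (wrapping around), then move the first 2 characters to the end (rotate left by 2).
On "ayijpblid": the first step gives "rpzagsczu", and the second then gives "zagsczurp".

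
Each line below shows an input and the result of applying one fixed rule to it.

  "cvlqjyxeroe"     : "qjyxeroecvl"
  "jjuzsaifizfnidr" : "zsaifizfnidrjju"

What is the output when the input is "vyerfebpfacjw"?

rfebpfacjwvye

Looking at the pairs, the operation is to move the first 3 characters to the end (rotate left by 3).
On "vyerfebpfacjw" that produces "rfebpfacjwvye".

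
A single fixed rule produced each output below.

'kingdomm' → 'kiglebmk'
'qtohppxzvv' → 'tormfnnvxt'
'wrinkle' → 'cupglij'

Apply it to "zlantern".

What's happening: move the last character to the front, then shift every letter 2 places backward in the alphabet (wrapping around).
Applying both steps to "zlantern": "nzlanter", then "lxjylrcp".

lxjylrcp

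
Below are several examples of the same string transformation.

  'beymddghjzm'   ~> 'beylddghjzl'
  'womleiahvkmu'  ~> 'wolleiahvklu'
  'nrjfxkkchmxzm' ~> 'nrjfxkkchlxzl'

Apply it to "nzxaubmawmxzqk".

nzxaublawlxzqk

The rule is to replace every "m" with "l".
For "nzxaubmawmxzqk" the result is "nzxaublawlxzqk".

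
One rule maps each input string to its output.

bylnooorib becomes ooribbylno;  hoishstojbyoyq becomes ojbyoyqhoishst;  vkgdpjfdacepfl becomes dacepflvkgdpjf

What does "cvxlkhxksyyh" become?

xksyyhcvxlkh

Each output is the input with this applied: swap the front and back halves of the string.
"cvxlkhxksyyh" → "xksyyhcvxlkh".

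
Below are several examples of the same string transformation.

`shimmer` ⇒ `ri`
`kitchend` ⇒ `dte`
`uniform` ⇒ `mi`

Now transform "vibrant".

tb

The transformation: move the last 2 characters to the front (rotate right by 2), then keep one character in every 3, starting at position 2 (positions 2nd, 5th, 8th, ...).
Working it through for "vibrant": intermediate "ntvibra", final "tb".
(Check on "shimmer": → "ershimm" → "ri" ✓)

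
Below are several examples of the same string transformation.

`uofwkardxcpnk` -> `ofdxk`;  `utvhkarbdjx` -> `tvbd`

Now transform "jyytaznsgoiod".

yysgd

Each output is the input with this applied: swap each adjacent pair of characters (1↔2, 3↔4, ...), then keep one character in every 3, starting at position 1 (positions 1st, 4th, 7th, ...).
Starting from "jyytaznsgoiod": after the first operation, "yjtyzasnogoid"; after the second, "yysgd".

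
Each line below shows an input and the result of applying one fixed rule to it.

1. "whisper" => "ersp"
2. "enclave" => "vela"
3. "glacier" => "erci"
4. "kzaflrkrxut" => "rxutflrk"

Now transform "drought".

htug

Looking at the pairs, the operation is to delete the first 3 characters, then swap the front and back halves of the string.
Working it through for "drought": intermediate "ught", final "htug".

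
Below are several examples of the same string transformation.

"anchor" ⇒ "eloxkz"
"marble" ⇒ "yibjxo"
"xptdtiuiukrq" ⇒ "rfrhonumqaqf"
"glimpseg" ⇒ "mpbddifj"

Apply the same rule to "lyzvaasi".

xxpfivws

Each output is the input with this applied: shift every letter 3 places backward in the alphabet (wrapping around), then swap the front and back halves of the string.
Working it through for "lyzvaasi": intermediate "ivwsxxpf", final "xxpfivws".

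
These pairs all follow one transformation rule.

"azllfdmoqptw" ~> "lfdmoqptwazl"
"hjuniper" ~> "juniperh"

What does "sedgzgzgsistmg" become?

zgzgsistmgsedg

Rule — swap the front and back halves of the string, then move the last 3 characters to the front (rotate right by 3).
On "sedgzgzgsistmg": the first step gives "gsistmgsedgzgz", and the second then gives "zgzgsistmgsedg".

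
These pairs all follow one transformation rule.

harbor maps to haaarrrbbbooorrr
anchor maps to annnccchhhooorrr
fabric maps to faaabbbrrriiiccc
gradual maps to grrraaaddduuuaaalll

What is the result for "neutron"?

neeeuuutttrrrooonnn

In each case the input is transformed by: repeat every character 3 times, then delete the first 2 characters.
Applying that to "neutron" gives "neeeuuutttrrrooonnn".
(Check on "gradual": → "gggrrraaaddduuuaaalll" → "grrraaaddduuuaaalll" ✓)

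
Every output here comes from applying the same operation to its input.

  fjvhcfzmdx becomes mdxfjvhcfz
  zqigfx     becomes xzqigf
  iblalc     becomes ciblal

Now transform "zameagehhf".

What's happening: swap the front and back halves of the string, then move the first 2 characters to the end (rotate left by 2).
"zameagehhf" → "gehhfzamea" → "hhfzameage".

hhfzameage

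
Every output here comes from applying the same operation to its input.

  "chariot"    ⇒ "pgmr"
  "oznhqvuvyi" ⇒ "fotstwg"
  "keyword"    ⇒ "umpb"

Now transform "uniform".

The rule is to shift every letter 2 places backward in the alphabet (wrapping around), then delete the first 3 characters.
Working it through for "uniform": intermediate "slgdmpk", final "dmpk".

dmpk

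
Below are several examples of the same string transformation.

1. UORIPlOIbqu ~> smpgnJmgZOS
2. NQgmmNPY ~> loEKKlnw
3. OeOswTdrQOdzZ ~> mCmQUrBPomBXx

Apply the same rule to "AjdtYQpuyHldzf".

What's happening: shift every letter 2 places backward in the alphabet (wrapping around), then flip the case of every letter.
On "AjdtYQpuyHldzf": the first step gives "YhbrWOnswFjbxd", and the second then gives "yHBRwoNSWfJBXD".

yHBRwoNSWfJBXD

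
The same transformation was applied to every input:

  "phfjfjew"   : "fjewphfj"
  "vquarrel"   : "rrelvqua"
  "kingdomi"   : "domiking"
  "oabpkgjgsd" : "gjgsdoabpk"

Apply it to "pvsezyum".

zyumpvse

What's happening: swap the front and back halves of the string.
So "pvsezyum" becomes "zyumpvse".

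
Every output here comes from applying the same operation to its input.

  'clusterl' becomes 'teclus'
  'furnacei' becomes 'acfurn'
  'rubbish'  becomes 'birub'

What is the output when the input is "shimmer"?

mmshi

What's happening: delete the last 2 characters, then move the last 2 characters to the front (rotate right by 2).
Working it through for "shimmer": intermediate "shimm", final "mmshi".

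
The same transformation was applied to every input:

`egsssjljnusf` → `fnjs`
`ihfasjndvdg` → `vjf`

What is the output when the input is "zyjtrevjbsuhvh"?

hbej

The transformation: keep one character in every 3, starting at position 3 (positions 3rd, 6th, 9th, ...), then reverse the string.
Applying both steps to "zyjtrevjbsuhvh": "jebh", then "hbej".
(Check on "ihfasjndvdg": → "fjv" → "vjf" ✓)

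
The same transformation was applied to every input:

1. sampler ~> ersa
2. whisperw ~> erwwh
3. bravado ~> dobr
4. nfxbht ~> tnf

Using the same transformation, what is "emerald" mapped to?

ldem

What's happening: move the first 2 characters to the end (rotate left by 2), then delete the first 3 characters.
"emerald" → "eraldem" → "ldem".
(Check on "nfxbht": → "xbhtnf" → "tnf" ✓)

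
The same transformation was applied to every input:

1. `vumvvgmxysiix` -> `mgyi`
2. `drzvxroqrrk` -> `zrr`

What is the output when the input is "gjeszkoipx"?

Looking at the pairs, the operation is to keep one character in every 3, starting at position 3 (positions 3rd, 6th, 9th, ...).
So "gjeszkoipx" becomes "ekp".

ekp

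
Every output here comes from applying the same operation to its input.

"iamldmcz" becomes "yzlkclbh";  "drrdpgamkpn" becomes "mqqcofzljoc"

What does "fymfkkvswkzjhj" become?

ixlejjurvjyige

Looking at the pairs, the operation is to swap the first and last characters, then shift every letter 1 place backward in the alphabet (wrapping around).
Starting from "fymfkkvswkzjhj": after the first operation, "jymfkkvswkzjhf"; after the second, "ixlejjurvjyige".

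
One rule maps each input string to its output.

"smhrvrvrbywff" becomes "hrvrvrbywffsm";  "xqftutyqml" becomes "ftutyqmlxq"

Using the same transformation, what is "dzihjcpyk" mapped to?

The rule is to move the first 2 characters to the end (rotate left by 2).
For "dzihjcpyk" the result is "ihjcpykdz".

ihjcpykdz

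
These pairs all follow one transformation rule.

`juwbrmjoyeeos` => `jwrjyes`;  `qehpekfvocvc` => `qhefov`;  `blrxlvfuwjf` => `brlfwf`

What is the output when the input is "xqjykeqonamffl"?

xjkqnmf

Rule — keep every other character starting from the first (positions 1st, 3rd, 5th, ...).
For "xqjykeqonamffl" the result is "xjkqnmf".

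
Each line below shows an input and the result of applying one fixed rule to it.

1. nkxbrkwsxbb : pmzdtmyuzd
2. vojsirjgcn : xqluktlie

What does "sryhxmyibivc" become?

The pattern: delete the last character, then shift every letter 2 places forward in the alphabet (wrapping around).
"sryhxmyibivc" → "sryhxmyibiv" → "utajzoakdkx".

utajzoakdkx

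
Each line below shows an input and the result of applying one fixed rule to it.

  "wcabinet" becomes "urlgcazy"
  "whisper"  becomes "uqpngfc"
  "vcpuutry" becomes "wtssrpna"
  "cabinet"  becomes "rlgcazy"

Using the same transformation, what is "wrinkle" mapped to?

upljigc

In each case the input is transformed by: sort the characters into reverse alphabetical order, then shift every letter 2 places backward in the alphabet (wrapping around).
"wrinkle" → "wrnlkie" → "upljigc".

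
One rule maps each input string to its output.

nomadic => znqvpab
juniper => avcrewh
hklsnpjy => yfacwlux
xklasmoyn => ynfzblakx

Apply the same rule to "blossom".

bffbzoy

Each output is the input with this applied: move the first 2 characters to the end (rotate left by 2), then shift every letter 13 places forward in the alphabet (wrapping around) — i.e. ROT13.
"blossom" → "bffbzoy".
(Check on "hklsnpjy": → "lsnpjyhk" → "yfacwlux" ✓)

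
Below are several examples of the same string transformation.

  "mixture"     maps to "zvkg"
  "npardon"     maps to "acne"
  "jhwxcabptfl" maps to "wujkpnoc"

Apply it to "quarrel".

dhne

The rule is to shift every letter 13 places forward in the alphabet (wrapping around) — i.e. ROT13, then delete the last 3 characters.
On "quarrel" that produces "dhne".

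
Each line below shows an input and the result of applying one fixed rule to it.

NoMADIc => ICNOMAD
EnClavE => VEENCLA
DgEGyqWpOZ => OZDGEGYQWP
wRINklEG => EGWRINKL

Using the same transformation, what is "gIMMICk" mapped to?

What's happening: move the last 2 characters to the front (rotate right by 2), then convert every letter to uppercase.
Starting from "gIMMICk": after the first operation, "CkgIMMI"; after the second, "CKGIMMI".
(Check on "EnClavE": → "vEEnCla" → "VEENCLA" ✓)

CKGIMMI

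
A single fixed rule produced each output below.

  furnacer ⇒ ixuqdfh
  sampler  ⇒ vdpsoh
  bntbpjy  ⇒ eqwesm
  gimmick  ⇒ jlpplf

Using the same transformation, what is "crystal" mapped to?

Rule — delete the last character, then shift every letter 3 places forward in the alphabet (wrapping around).
Starting from "crystal": after the first operation, "crysta"; after the second, "fubvwd".

fubvwd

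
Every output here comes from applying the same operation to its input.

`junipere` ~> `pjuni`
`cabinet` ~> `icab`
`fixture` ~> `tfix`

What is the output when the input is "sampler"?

The transformation: delete the last 3 characters, then move the last character to the front.
Applying both steps to "sampler": "samp", then "psam".

psam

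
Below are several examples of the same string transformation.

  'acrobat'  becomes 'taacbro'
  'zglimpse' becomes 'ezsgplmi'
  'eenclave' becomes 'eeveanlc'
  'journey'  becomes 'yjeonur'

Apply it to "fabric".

cfiarb

Rule — reverse the string, then take characters alternately from the front and the back (1st, last, 2nd, 2nd-last, ...).
For "fabric" the result is "cfiarb".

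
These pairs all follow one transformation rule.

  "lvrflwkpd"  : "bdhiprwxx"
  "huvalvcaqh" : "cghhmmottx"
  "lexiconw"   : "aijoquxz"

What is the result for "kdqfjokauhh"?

acgmprttvww

Rule — shift every letter 12 places forward in the alphabet (wrapping around), then sort the characters into alphabetical order.
Working it through for "kdqfjokauhh": intermediate "wpcrvawmgtt", final "acgmprttvww".
(Check on "lexiconw": → "xqjuoazi" → "aijoquxz" ✓)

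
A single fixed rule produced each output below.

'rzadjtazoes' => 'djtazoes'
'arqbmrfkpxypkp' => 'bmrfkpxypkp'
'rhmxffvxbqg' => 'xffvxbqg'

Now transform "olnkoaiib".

Rule — delete the first 3 characters.
For "olnkoaiib" the result is "koaiib".

koaiib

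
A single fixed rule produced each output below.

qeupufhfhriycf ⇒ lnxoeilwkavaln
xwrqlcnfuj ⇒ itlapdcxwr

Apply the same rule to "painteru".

zkxavgot

The transformation: swap the front and back halves of the string, then shift every letter 6 places forward in the alphabet (wrapping around).
Applying both steps to "painteru": "terupain", then "zkxavgot".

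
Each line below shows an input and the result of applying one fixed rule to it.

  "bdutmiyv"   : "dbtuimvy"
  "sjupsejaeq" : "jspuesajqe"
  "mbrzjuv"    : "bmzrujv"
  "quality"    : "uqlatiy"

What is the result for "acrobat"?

caorabt

The transformation: swap each adjacent pair of characters (1↔2, 3↔4, ...).
"acrobat" → "caorabt".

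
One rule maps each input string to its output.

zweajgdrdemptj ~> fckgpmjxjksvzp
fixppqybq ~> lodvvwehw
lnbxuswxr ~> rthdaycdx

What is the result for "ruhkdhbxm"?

xanqjnhds

Rule — shift every letter 6 places forward in the alphabet (wrapping around).
So "ruhkdhbxm" becomes "xanqjnhds".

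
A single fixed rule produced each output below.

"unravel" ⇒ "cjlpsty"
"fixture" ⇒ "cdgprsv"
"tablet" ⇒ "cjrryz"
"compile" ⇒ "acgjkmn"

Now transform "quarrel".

cjoppsy

The pattern: shift every letter 2 places backward in the alphabet (wrapping around), then sort the characters into alphabetical order.
Applying both steps to "quarrel": "osyppcj", then "cjoppsy".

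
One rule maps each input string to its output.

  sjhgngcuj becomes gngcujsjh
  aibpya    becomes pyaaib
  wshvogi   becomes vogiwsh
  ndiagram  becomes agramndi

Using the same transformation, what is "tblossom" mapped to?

ossomtbl

The pattern: move the first 3 characters to the end (rotate left by 3).
On "tblossom" that produces "ossomtbl".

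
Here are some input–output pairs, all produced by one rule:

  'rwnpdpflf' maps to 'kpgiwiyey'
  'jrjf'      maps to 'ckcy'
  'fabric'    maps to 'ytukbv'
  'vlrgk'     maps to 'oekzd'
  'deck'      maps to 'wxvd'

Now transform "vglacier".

ozetvbxk

The pattern: shift every letter 7 places backward in the alphabet (wrapping around).
For "vglacier" the result is "ozetvbxk".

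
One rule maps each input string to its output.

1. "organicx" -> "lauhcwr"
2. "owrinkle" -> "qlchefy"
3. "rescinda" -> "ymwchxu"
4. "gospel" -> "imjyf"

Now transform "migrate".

caluny

Looking at the pairs, the operation is to delete the first character, then shift every letter 6 places backward in the alphabet (wrapping around).
On "migrate": the first step gives "igrate", and the second then gives "caluny".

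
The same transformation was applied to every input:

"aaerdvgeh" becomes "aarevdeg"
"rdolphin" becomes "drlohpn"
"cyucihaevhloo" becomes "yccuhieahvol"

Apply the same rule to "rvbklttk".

vrkbtlk

In each case the input is transformed by: swap each adjacent pair of characters (1↔2, 3↔4, ...), then delete the last character.
Starting from "rvbklttk": after the first operation, "vrkbtlkt"; after the second, "vrkbtlk".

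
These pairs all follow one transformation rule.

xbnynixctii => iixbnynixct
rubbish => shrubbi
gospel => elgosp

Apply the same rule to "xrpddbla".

laxrpddb

What's happening: move the last 2 characters to the front (rotate right by 2).
For "xrpddbla" the result is "laxrpddb".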